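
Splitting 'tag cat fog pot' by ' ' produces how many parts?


Splitting by ' ' breaks the string at each occurrence of the separator.
Text: 'tag cat fog pot'
Parts after split:
  Part 1: 'tag'
  Part 2: 'cat'
  Part 3: 'fog'
  Part 4: 'pot'
Total parts: 4

4


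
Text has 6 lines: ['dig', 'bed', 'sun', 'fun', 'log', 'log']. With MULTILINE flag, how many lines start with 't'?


With MULTILINE flag, ^ matches the start of each line.
Lines: ['dig', 'bed', 'sun', 'fun', 'log', 'log']
Checking which lines start with 't':
  Line 1: 'dig' -> no
  Line 2: 'bed' -> no
  Line 3: 'sun' -> no
  Line 4: 'fun' -> no
  Line 5: 'log' -> no
  Line 6: 'log' -> no
Matching lines: []
Count: 0

0


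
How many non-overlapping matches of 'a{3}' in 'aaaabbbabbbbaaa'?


Pattern 'a{3}' matches exactly 3 consecutive a's (greedy, non-overlapping).
String: 'aaaabbbabbbbaaa'
Scanning for runs of a's:
  Run at pos 0: 'aaaa' (length 4) -> 1 match(es)
  Run at pos 7: 'a' (length 1) -> 0 match(es)
  Run at pos 12: 'aaa' (length 3) -> 1 match(es)
Matches found: ['aaa', 'aaa']
Total: 2

2


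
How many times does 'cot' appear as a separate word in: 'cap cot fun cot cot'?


Scanning each word for exact match 'cot':
  Word 1: 'cap' -> no
  Word 2: 'cot' -> MATCH
  Word 3: 'fun' -> no
  Word 4: 'cot' -> MATCH
  Word 5: 'cot' -> MATCH
Total matches: 3

3


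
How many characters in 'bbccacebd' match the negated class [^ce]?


Negated class [^ce] matches any char NOT in {c, e}
Scanning 'bbccacebd':
  pos 0: 'b' -> MATCH
  pos 1: 'b' -> MATCH
  pos 2: 'c' -> no (excluded)
  pos 3: 'c' -> no (excluded)
  pos 4: 'a' -> MATCH
  pos 5: 'c' -> no (excluded)
  pos 6: 'e' -> no (excluded)
  pos 7: 'b' -> MATCH
  pos 8: 'd' -> MATCH
Total matches: 5

5


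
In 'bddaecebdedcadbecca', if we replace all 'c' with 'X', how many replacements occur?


re.sub('c', 'X', text) replaces every occurrence of 'c' with 'X'.
Text: 'bddaecebdedcadbecca'
Scanning for 'c':
  pos 5: 'c' -> replacement #1
  pos 11: 'c' -> replacement #2
  pos 16: 'c' -> replacement #3
  pos 17: 'c' -> replacement #4
Total replacements: 4

4


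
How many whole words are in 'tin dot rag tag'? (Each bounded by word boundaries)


Word boundaries (\b) mark the start/end of each word.
Text: 'tin dot rag tag'
Splitting by whitespace:
  Word 1: 'tin'
  Word 2: 'dot'
  Word 3: 'rag'
  Word 4: 'tag'
Total whole words: 4

4


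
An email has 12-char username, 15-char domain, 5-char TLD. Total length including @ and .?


An email address has format: username@domain.tld
Username length: 12
'@' character: 1
Domain length: 15
'.' character: 1
TLD length: 5
Total = 12 + 1 + 15 + 1 + 5 = 34

34


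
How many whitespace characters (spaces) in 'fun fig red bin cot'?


\s matches whitespace characters (spaces, tabs, etc.).
Text: 'fun fig red bin cot'
This text has 5 words separated by spaces.
Number of spaces = number of words - 1 = 5 - 1 = 4

4


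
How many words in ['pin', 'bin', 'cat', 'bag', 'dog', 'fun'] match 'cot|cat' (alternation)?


Alternation 'cot|cat' matches either 'cot' or 'cat'.
Checking each word:
  'pin' -> no
  'bin' -> no
  'cat' -> MATCH
  'bag' -> no
  'dog' -> no
  'fun' -> no
Matches: ['cat']
Count: 1

1


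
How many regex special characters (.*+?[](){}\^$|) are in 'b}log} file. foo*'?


Regex special characters are: . * + ? [ ] ( ) { } \ ^ $ |
Scanning 'b}log} file. foo*':
  pos 1: '}' -> SPECIAL
  pos 5: '}' -> SPECIAL
  pos 11: '.' -> SPECIAL
  pos 16: '*' -> SPECIAL
Special chars found: ['}', '}', '.', '*']
Total: 4

4


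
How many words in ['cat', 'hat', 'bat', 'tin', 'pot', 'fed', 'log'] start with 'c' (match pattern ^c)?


Pattern ^c anchors to start of word. Check which words begin with 'c':
  'cat' -> MATCH (starts with 'c')
  'hat' -> no
  'bat' -> no
  'tin' -> no
  'pot' -> no
  'fed' -> no
  'log' -> no
Matching words: ['cat']
Count: 1

1


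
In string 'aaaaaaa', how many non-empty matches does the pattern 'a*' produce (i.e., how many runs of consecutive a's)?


Pattern 'a*' matches zero or more a's. We want non-empty runs of consecutive a's.
String: 'aaaaaaa'
Walking through the string to find runs of a's:
  Run 1: positions 0-6 -> 'aaaaaaa'
Non-empty runs found: ['aaaaaaa']
Count: 1

1


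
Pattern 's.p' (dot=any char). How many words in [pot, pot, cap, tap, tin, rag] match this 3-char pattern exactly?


Pattern 's.p' means: starts with 's', any single char, ends with 'p'.
Checking each word (must be exactly 3 chars):
  'pot' (len=3): no
  'pot' (len=3): no
  'cap' (len=3): no
  'tap' (len=3): no
  'tin' (len=3): no
  'rag' (len=3): no
Matching words: []
Total: 0

0


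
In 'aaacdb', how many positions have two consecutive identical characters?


Looking for consecutive identical characters in 'aaacdb':
  pos 0-1: 'a' vs 'a' -> MATCH ('aa')
  pos 1-2: 'a' vs 'a' -> MATCH ('aa')
  pos 2-3: 'a' vs 'c' -> different
  pos 3-4: 'c' vs 'd' -> different
  pos 4-5: 'd' vs 'b' -> different
Consecutive identical pairs: ['aa', 'aa']
Count: 2

2


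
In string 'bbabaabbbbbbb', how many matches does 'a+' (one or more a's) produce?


Pattern 'a+' matches one or more consecutive a's.
String: 'bbabaabbbbbbb'
Scanning for runs of a:
  Match 1: 'a' (length 1)
  Match 2: 'aa' (length 2)
Total matches: 2

2


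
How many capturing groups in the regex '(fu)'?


To count capturing groups, count each '(' that starts a group.
Pattern: '(fu)'
Walking through the pattern:
  Position 0: '(' -> group #1
Total capturing groups: 1

1


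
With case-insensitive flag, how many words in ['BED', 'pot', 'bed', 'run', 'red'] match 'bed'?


Case-insensitive matching: compare each word's lowercase form to 'bed'.
  'BED' -> lower='bed' -> MATCH
  'pot' -> lower='pot' -> no
  'bed' -> lower='bed' -> MATCH
  'run' -> lower='run' -> no
  'red' -> lower='red' -> no
Matches: ['BED', 'bed']
Count: 2

2


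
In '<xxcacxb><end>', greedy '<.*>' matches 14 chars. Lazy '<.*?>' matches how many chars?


Greedy '<.*>' tries to match as MUCH as possible.
Lazy '<.*?>' tries to match as LITTLE as possible.

String: '<xxcacxb><end>'
Greedy '<.*>' starts at first '<' and extends to the LAST '>': '<xxcacxb><end>' (14 chars)
Lazy '<.*?>' starts at first '<' and stops at the FIRST '>': '<xxcacxb>' (9 chars)

9


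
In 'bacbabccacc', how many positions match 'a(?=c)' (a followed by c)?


Lookahead 'a(?=c)' matches 'a' only when followed by 'c'.
String: 'bacbabccacc'
Checking each position where char is 'a':
  pos 1: 'a' -> MATCH (next='c')
  pos 4: 'a' -> no (next='b')
  pos 8: 'a' -> MATCH (next='c')
Matching positions: [1, 8]
Count: 2

2


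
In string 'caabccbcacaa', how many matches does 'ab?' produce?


Pattern 'ab?' matches 'a' optionally followed by 'b'.
String: 'caabccbcacaa'
Scanning left to right for 'a' then checking next char:
  Match 1: 'a' (a not followed by b)
  Match 2: 'ab' (a followed by b)
  Match 3: 'a' (a not followed by b)
  Match 4: 'a' (a not followed by b)
  Match 5: 'a' (a not followed by b)
Total matches: 5

5


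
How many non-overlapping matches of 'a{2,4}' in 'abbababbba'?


Pattern 'a{2,4}' matches between 2 and 4 consecutive a's (greedy).
String: 'abbababbba'
Finding runs of a's and applying greedy matching:
  Run at pos 0: 'a' (length 1)
  Run at pos 3: 'a' (length 1)
  Run at pos 5: 'a' (length 1)
  Run at pos 9: 'a' (length 1)
Matches: []
Count: 0

0


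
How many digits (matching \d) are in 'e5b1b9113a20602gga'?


\d matches any digit 0-9.
Scanning 'e5b1b9113a20602gga':
  pos 1: '5' -> DIGIT
  pos 3: '1' -> DIGIT
  pos 5: '9' -> DIGIT
  pos 6: '1' -> DIGIT
  pos 7: '1' -> DIGIT
  pos 8: '3' -> DIGIT
  pos 10: '2' -> DIGIT
  pos 11: '0' -> DIGIT
  pos 12: '6' -> DIGIT
  pos 13: '0' -> DIGIT
  pos 14: '2' -> DIGIT
Digits found: ['5', '1', '9', '1', '1', '3', '2', '0', '6', '0', '2']
Total: 11

11


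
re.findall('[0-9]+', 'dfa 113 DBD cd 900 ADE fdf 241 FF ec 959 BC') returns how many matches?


Pattern '[0-9]+' finds one or more digits.
Text: 'dfa 113 DBD cd 900 ADE fdf 241 FF ec 959 BC'
Scanning for matches:
  Match 1: '113'
  Match 2: '900'
  Match 3: '241'
  Match 4: '959'
Total matches: 4

4


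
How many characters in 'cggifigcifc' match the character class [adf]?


Character class [adf] matches any of: {a, d, f}
Scanning string 'cggifigcifc' character by character:
  pos 0: 'c' -> no
  pos 1: 'g' -> no
  pos 2: 'g' -> no
  pos 3: 'i' -> no
  pos 4: 'f' -> MATCH
  pos 5: 'i' -> no
  pos 6: 'g' -> no
  pos 7: 'c' -> no
  pos 8: 'i' -> no
  pos 9: 'f' -> MATCH
  pos 10: 'c' -> no
Total matches: 2

2


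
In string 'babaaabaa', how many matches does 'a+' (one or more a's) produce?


Pattern 'a+' matches one or more consecutive a's.
String: 'babaaabaa'
Scanning for runs of a:
  Match 1: 'a' (length 1)
  Match 2: 'aaa' (length 3)
  Match 3: 'aa' (length 2)
Total matches: 3

3


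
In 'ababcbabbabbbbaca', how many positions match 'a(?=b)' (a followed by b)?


Lookahead 'a(?=b)' matches 'a' only when followed by 'b'.
String: 'ababcbabbabbbbaca'
Checking each position where char is 'a':
  pos 0: 'a' -> MATCH (next='b')
  pos 2: 'a' -> MATCH (next='b')
  pos 6: 'a' -> MATCH (next='b')
  pos 9: 'a' -> MATCH (next='b')
  pos 14: 'a' -> no (next='c')
Matching positions: [0, 2, 6, 9]
Count: 4

4


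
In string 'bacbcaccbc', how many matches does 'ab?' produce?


Pattern 'ab?' matches 'a' optionally followed by 'b'.
String: 'bacbcaccbc'
Scanning left to right for 'a' then checking next char:
  Match 1: 'a' (a not followed by b)
  Match 2: 'a' (a not followed by b)
Total matches: 2

2


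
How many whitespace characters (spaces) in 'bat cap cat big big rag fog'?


\s matches whitespace characters (spaces, tabs, etc.).
Text: 'bat cap cat big big rag fog'
This text has 7 words separated by spaces.
Number of spaces = number of words - 1 = 7 - 1 = 6

6


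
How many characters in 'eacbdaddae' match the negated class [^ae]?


Negated class [^ae] matches any char NOT in {a, e}
Scanning 'eacbdaddae':
  pos 0: 'e' -> no (excluded)
  pos 1: 'a' -> no (excluded)
  pos 2: 'c' -> MATCH
  pos 3: 'b' -> MATCH
  pos 4: 'd' -> MATCH
  pos 5: 'a' -> no (excluded)
  pos 6: 'd' -> MATCH
  pos 7: 'd' -> MATCH
  pos 8: 'a' -> no (excluded)
  pos 9: 'e' -> no (excluded)
Total matches: 5

5


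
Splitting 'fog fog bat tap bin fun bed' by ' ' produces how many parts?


Splitting by ' ' breaks the string at each occurrence of the separator.
Text: 'fog fog bat tap bin fun bed'
Parts after split:
  Part 1: 'fog'
  Part 2: 'fog'
  Part 3: 'bat'
  Part 4: 'tap'
  Part 5: 'bin'
  Part 6: 'fun'
  Part 7: 'bed'
Total parts: 7

7


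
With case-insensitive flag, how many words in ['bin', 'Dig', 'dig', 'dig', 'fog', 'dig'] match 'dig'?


Case-insensitive matching: compare each word's lowercase form to 'dig'.
  'bin' -> lower='bin' -> no
  'Dig' -> lower='dig' -> MATCH
  'dig' -> lower='dig' -> MATCH
  'dig' -> lower='dig' -> MATCH
  'fog' -> lower='fog' -> no
  'dig' -> lower='dig' -> MATCH
Matches: ['Dig', 'dig', 'dig', 'dig']
Count: 4

4


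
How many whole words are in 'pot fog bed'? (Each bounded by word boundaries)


Word boundaries (\b) mark the start/end of each word.
Text: 'pot fog bed'
Splitting by whitespace:
  Word 1: 'pot'
  Word 2: 'fog'
  Word 3: 'bed'
Total whole words: 3

3


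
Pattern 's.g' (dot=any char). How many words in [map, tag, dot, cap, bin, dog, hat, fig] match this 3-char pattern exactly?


Pattern 's.g' means: starts with 's', any single char, ends with 'g'.
Checking each word (must be exactly 3 chars):
  'map' (len=3): no
  'tag' (len=3): no
  'dot' (len=3): no
  'cap' (len=3): no
  'bin' (len=3): no
  'dog' (len=3): no
  'hat' (len=3): no
  'fig' (len=3): no
Matching words: []
Total: 0

0


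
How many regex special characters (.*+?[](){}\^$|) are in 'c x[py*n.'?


Regex special characters are: . * + ? [ ] ( ) { } \ ^ $ |
Scanning 'c x[py*n.':
  pos 3: '[' -> SPECIAL
  pos 6: '*' -> SPECIAL
  pos 8: '.' -> SPECIAL
Special chars found: ['[', '*', '.']
Total: 3

3


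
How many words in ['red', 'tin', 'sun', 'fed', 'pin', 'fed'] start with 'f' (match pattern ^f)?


Pattern ^f anchors to start of word. Check which words begin with 'f':
  'red' -> no
  'tin' -> no
  'sun' -> no
  'fed' -> MATCH (starts with 'f')
  'pin' -> no
  'fed' -> MATCH (starts with 'f')
Matching words: ['fed', 'fed']
Count: 2

2


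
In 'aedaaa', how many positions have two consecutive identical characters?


Looking for consecutive identical characters in 'aedaaa':
  pos 0-1: 'a' vs 'e' -> different
  pos 1-2: 'e' vs 'd' -> different
  pos 2-3: 'd' vs 'a' -> different
  pos 3-4: 'a' vs 'a' -> MATCH ('aa')
  pos 4-5: 'a' vs 'a' -> MATCH ('aa')
Consecutive identical pairs: ['aa', 'aa']
Count: 2

2


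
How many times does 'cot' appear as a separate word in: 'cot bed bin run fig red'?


Scanning each word for exact match 'cot':
  Word 1: 'cot' -> MATCH
  Word 2: 'bed' -> no
  Word 3: 'bin' -> no
  Word 4: 'run' -> no
  Word 5: 'fig' -> no
  Word 6: 'red' -> no
Total matches: 1

1


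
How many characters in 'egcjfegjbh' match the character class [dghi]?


Character class [dghi] matches any of: {d, g, h, i}
Scanning string 'egcjfegjbh' character by character:
  pos 0: 'e' -> no
  pos 1: 'g' -> MATCH
  pos 2: 'c' -> no
  pos 3: 'j' -> no
  pos 4: 'f' -> no
  pos 5: 'e' -> no
  pos 6: 'g' -> MATCH
  pos 7: 'j' -> no
  pos 8: 'b' -> no
  pos 9: 'h' -> MATCH
Total matches: 3

3


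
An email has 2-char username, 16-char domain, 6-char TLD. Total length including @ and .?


An email address has format: username@domain.tld
Username length: 2
'@' character: 1
Domain length: 16
'.' character: 1
TLD length: 6
Total = 2 + 1 + 16 + 1 + 6 = 26

26


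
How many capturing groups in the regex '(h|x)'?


To count capturing groups, count each '(' that starts a group.
Pattern: '(h|x)'
Walking through the pattern:
  Position 0: '(' -> group #1
Total capturing groups: 1

1


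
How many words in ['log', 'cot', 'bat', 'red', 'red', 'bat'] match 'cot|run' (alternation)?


Alternation 'cot|run' matches either 'cot' or 'run'.
Checking each word:
  'log' -> no
  'cot' -> MATCH
  'bat' -> no
  'red' -> no
  'red' -> no
  'bat' -> no
Matches: ['cot']
Count: 1

1


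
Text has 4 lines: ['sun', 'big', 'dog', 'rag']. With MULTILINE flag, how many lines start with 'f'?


With MULTILINE flag, ^ matches the start of each line.
Lines: ['sun', 'big', 'dog', 'rag']
Checking which lines start with 'f':
  Line 1: 'sun' -> no
  Line 2: 'big' -> no
  Line 3: 'dog' -> no
  Line 4: 'rag' -> no
Matching lines: []
Count: 0

0


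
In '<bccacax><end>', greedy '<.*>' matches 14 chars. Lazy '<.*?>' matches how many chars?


Greedy '<.*>' tries to match as MUCH as possible.
Lazy '<.*?>' tries to match as LITTLE as possible.

String: '<bccacax><end>'
Greedy '<.*>' starts at first '<' and extends to the LAST '>': '<bccacax><end>' (14 chars)
Lazy '<.*?>' starts at first '<' and stops at the FIRST '>': '<bccacax>' (9 chars)

9


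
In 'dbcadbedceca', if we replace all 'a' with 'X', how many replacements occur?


re.sub('a', 'X', text) replaces every occurrence of 'a' with 'X'.
Text: 'dbcadbedceca'
Scanning for 'a':
  pos 3: 'a' -> replacement #1
  pos 11: 'a' -> replacement #2
Total replacements: 2

2


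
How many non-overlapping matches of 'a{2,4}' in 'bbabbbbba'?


Pattern 'a{2,4}' matches between 2 and 4 consecutive a's (greedy).
String: 'bbabbbbba'
Finding runs of a's and applying greedy matching:
  Run at pos 2: 'a' (length 1)
  Run at pos 8: 'a' (length 1)
Matches: []
Count: 0

0


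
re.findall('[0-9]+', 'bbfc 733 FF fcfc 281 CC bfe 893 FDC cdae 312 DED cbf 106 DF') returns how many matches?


Pattern '[0-9]+' finds one or more digits.
Text: 'bbfc 733 FF fcfc 281 CC bfe 893 FDC cdae 312 DED cbf 106 DF'
Scanning for matches:
  Match 1: '733'
  Match 2: '281'
  Match 3: '893'
  Match 4: '312'
  Match 5: '106'
Total matches: 5

5


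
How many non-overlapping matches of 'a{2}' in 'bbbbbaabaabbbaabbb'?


Pattern 'a{2}' matches exactly 2 consecutive a's (greedy, non-overlapping).
String: 'bbbbbaabaabbbaabbb'
Scanning for runs of a's:
  Run at pos 5: 'aa' (length 2) -> 1 match(es)
  Run at pos 8: 'aa' (length 2) -> 1 match(es)
  Run at pos 13: 'aa' (length 2) -> 1 match(es)
Matches found: ['aa', 'aa', 'aa']
Total: 3

3


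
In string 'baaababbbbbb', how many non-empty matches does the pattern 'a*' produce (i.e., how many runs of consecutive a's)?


Pattern 'a*' matches zero or more a's. We want non-empty runs of consecutive a's.
String: 'baaababbbbbb'
Walking through the string to find runs of a's:
  Run 1: positions 1-3 -> 'aaa'
  Run 2: positions 5-5 -> 'a'
Non-empty runs found: ['aaa', 'a']
Count: 2

2


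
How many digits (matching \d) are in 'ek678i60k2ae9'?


\d matches any digit 0-9.
Scanning 'ek678i60k2ae9':
  pos 2: '6' -> DIGIT
  pos 3: '7' -> DIGIT
  pos 4: '8' -> DIGIT
  pos 6: '6' -> DIGIT
  pos 7: '0' -> DIGIT
  pos 9: '2' -> DIGIT
  pos 12: '9' -> DIGIT
Digits found: ['6', '7', '8', '6', '0', '2', '9']
Total: 7

7


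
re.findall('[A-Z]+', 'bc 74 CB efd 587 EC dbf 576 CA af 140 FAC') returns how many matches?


Pattern '[A-Z]+' finds one or more uppercase letters.
Text: 'bc 74 CB efd 587 EC dbf 576 CA af 140 FAC'
Scanning for matches:
  Match 1: 'CB'
  Match 2: 'EC'
  Match 3: 'CA'
  Match 4: 'FAC'
Total matches: 4

4


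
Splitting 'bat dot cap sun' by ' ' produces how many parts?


Splitting by ' ' breaks the string at each occurrence of the separator.
Text: 'bat dot cap sun'
Parts after split:
  Part 1: 'bat'
  Part 2: 'dot'
  Part 3: 'cap'
  Part 4: 'sun'
Total parts: 4

4


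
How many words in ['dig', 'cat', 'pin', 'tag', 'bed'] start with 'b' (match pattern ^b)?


Pattern ^b anchors to start of word. Check which words begin with 'b':
  'dig' -> no
  'cat' -> no
  'pin' -> no
  'tag' -> no
  'bed' -> MATCH (starts with 'b')
Matching words: ['bed']
Count: 1

1


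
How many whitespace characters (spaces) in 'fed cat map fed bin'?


\s matches whitespace characters (spaces, tabs, etc.).
Text: 'fed cat map fed bin'
This text has 5 words separated by spaces.
Number of spaces = number of words - 1 = 5 - 1 = 4

4


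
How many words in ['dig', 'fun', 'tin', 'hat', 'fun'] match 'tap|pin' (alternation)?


Alternation 'tap|pin' matches either 'tap' or 'pin'.
Checking each word:
  'dig' -> no
  'fun' -> no
  'tin' -> no
  'hat' -> no
  'fun' -> no
Matches: []
Count: 0

0


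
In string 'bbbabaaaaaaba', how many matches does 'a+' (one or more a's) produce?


Pattern 'a+' matches one or more consecutive a's.
String: 'bbbabaaaaaaba'
Scanning for runs of a:
  Match 1: 'a' (length 1)
  Match 2: 'aaaaaa' (length 6)
  Match 3: 'a' (length 1)
Total matches: 3

3


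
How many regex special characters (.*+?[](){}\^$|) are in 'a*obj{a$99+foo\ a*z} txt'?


Regex special characters are: . * + ? [ ] ( ) { } \ ^ $ |
Scanning 'a*obj{a$99+foo\ a*z} txt':
  pos 1: '*' -> SPECIAL
  pos 5: '{' -> SPECIAL
  pos 7: '$' -> SPECIAL
  pos 10: '+' -> SPECIAL
  pos 14: '\' -> SPECIAL
  pos 17: '*' -> SPECIAL
  pos 19: '}' -> SPECIAL
Special chars found: ['*', '{', '$', '+', '\\', '*', '}']
Total: 7

7


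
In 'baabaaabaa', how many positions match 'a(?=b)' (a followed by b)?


Lookahead 'a(?=b)' matches 'a' only when followed by 'b'.
String: 'baabaaabaa'
Checking each position where char is 'a':
  pos 1: 'a' -> no (next='a')
  pos 2: 'a' -> MATCH (next='b')
  pos 4: 'a' -> no (next='a')
  pos 5: 'a' -> no (next='a')
  pos 6: 'a' -> MATCH (next='b')
  pos 8: 'a' -> no (next='a')
Matching positions: [2, 6]
Count: 2

2


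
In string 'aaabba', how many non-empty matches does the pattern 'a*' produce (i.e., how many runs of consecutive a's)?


Pattern 'a*' matches zero or more a's. We want non-empty runs of consecutive a's.
String: 'aaabba'
Walking through the string to find runs of a's:
  Run 1: positions 0-2 -> 'aaa'
  Run 2: positions 5-5 -> 'a'
Non-empty runs found: ['aaa', 'a']
Count: 2

2


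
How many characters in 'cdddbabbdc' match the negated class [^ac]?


Negated class [^ac] matches any char NOT in {a, c}
Scanning 'cdddbabbdc':
  pos 0: 'c' -> no (excluded)
  pos 1: 'd' -> MATCH
  pos 2: 'd' -> MATCH
  pos 3: 'd' -> MATCH
  pos 4: 'b' -> MATCH
  pos 5: 'a' -> no (excluded)
  pos 6: 'b' -> MATCH
  pos 7: 'b' -> MATCH
  pos 8: 'd' -> MATCH
  pos 9: 'c' -> no (excluded)
Total matches: 7

7


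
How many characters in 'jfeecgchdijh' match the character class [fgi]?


Character class [fgi] matches any of: {f, g, i}
Scanning string 'jfeecgchdijh' character by character:
  pos 0: 'j' -> no
  pos 1: 'f' -> MATCH
  pos 2: 'e' -> no
  pos 3: 'e' -> no
  pos 4: 'c' -> no
  pos 5: 'g' -> MATCH
  pos 6: 'c' -> no
  pos 7: 'h' -> no
  pos 8: 'd' -> no
  pos 9: 'i' -> MATCH
  pos 10: 'j' -> no
  pos 11: 'h' -> no
Total matches: 3

3


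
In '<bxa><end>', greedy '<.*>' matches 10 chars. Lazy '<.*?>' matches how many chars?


Greedy '<.*>' tries to match as MUCH as possible.
Lazy '<.*?>' tries to match as LITTLE as possible.

String: '<bxa><end>'
Greedy '<.*>' starts at first '<' and extends to the LAST '>': '<bxa><end>' (10 chars)
Lazy '<.*?>' starts at first '<' and stops at the FIRST '>': '<bxa>' (5 chars)

5


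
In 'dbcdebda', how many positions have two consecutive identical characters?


Looking for consecutive identical characters in 'dbcdebda':
  pos 0-1: 'd' vs 'b' -> different
  pos 1-2: 'b' vs 'c' -> different
  pos 2-3: 'c' vs 'd' -> different
  pos 3-4: 'd' vs 'e' -> different
  pos 4-5: 'e' vs 'b' -> different
  pos 5-6: 'b' vs 'd' -> different
  pos 6-7: 'd' vs 'a' -> different
Consecutive identical pairs: []
Count: 0

0


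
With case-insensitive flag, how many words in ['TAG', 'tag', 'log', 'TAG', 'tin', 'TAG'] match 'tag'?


Case-insensitive matching: compare each word's lowercase form to 'tag'.
  'TAG' -> lower='tag' -> MATCH
  'tag' -> lower='tag' -> MATCH
  'log' -> lower='log' -> no
  'TAG' -> lower='tag' -> MATCH
  'tin' -> lower='tin' -> no
  'TAG' -> lower='tag' -> MATCH
Matches: ['TAG', 'tag', 'TAG', 'TAG']
Count: 4

4


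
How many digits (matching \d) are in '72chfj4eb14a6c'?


\d matches any digit 0-9.
Scanning '72chfj4eb14a6c':
  pos 0: '7' -> DIGIT
  pos 1: '2' -> DIGIT
  pos 6: '4' -> DIGIT
  pos 9: '1' -> DIGIT
  pos 10: '4' -> DIGIT
  pos 12: '6' -> DIGIT
Digits found: ['7', '2', '4', '1', '4', '6']
Total: 6

6


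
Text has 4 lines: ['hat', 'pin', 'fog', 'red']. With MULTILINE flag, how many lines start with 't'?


With MULTILINE flag, ^ matches the start of each line.
Lines: ['hat', 'pin', 'fog', 'red']
Checking which lines start with 't':
  Line 1: 'hat' -> no
  Line 2: 'pin' -> no
  Line 3: 'fog' -> no
  Line 4: 'red' -> no
Matching lines: []
Count: 0

0


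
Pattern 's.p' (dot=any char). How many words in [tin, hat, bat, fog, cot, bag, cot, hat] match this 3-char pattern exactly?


Pattern 's.p' means: starts with 's', any single char, ends with 'p'.
Checking each word (must be exactly 3 chars):
  'tin' (len=3): no
  'hat' (len=3): no
  'bat' (len=3): no
  'fog' (len=3): no
  'cot' (len=3): no
  'bag' (len=3): no
  'cot' (len=3): no
  'hat' (len=3): no
Matching words: []
Total: 0

0


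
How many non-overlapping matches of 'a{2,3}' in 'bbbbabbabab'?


Pattern 'a{2,3}' matches between 2 and 3 consecutive a's (greedy).
String: 'bbbbabbabab'
Finding runs of a's and applying greedy matching:
  Run at pos 4: 'a' (length 1)
  Run at pos 7: 'a' (length 1)
  Run at pos 9: 'a' (length 1)
Matches: []
Count: 0

0


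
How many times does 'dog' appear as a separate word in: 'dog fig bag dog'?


Scanning each word for exact match 'dog':
  Word 1: 'dog' -> MATCH
  Word 2: 'fig' -> no
  Word 3: 'bag' -> no
  Word 4: 'dog' -> MATCH
Total matches: 2

2


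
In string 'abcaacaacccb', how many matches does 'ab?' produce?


Pattern 'ab?' matches 'a' optionally followed by 'b'.
String: 'abcaacaacccb'
Scanning left to right for 'a' then checking next char:
  Match 1: 'ab' (a followed by b)
  Match 2: 'a' (a not followed by b)
  Match 3: 'a' (a not followed by b)
  Match 4: 'a' (a not followed by b)
  Match 5: 'a' (a not followed by b)
Total matches: 5

5


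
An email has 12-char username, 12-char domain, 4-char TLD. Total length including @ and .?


An email address has format: username@domain.tld
Username length: 12
'@' character: 1
Domain length: 12
'.' character: 1
TLD length: 4
Total = 12 + 1 + 12 + 1 + 4 = 30

30


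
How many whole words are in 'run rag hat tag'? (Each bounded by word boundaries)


Word boundaries (\b) mark the start/end of each word.
Text: 'run rag hat tag'
Splitting by whitespace:
  Word 1: 'run'
  Word 2: 'rag'
  Word 3: 'hat'
  Word 4: 'tag'
Total whole words: 4

4


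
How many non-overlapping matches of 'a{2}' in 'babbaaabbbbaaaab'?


Pattern 'a{2}' matches exactly 2 consecutive a's (greedy, non-overlapping).
String: 'babbaaabbbbaaaab'
Scanning for runs of a's:
  Run at pos 1: 'a' (length 1) -> 0 match(es)
  Run at pos 4: 'aaa' (length 3) -> 1 match(es)
  Run at pos 11: 'aaaa' (length 4) -> 2 match(es)
Matches found: ['aa', 'aa', 'aa']
Total: 3

3


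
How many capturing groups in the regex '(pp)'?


To count capturing groups, count each '(' that starts a group.
Pattern: '(pp)'
Walking through the pattern:
  Position 0: '(' -> group #1
Total capturing groups: 1

1


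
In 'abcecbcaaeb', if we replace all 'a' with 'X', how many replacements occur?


re.sub('a', 'X', text) replaces every occurrence of 'a' with 'X'.
Text: 'abcecbcaaeb'
Scanning for 'a':
  pos 0: 'a' -> replacement #1
  pos 7: 'a' -> replacement #2
  pos 8: 'a' -> replacement #3
Total replacements: 3

3


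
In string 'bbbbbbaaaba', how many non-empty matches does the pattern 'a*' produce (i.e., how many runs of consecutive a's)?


Pattern 'a*' matches zero or more a's. We want non-empty runs of consecutive a's.
String: 'bbbbbbaaaba'
Walking through the string to find runs of a's:
  Run 1: positions 6-8 -> 'aaa'
  Run 2: positions 10-10 -> 'a'
Non-empty runs found: ['aaa', 'a']
Count: 2

2


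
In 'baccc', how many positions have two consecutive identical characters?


Looking for consecutive identical characters in 'baccc':
  pos 0-1: 'b' vs 'a' -> different
  pos 1-2: 'a' vs 'c' -> different
  pos 2-3: 'c' vs 'c' -> MATCH ('cc')
  pos 3-4: 'c' vs 'c' -> MATCH ('cc')
Consecutive identical pairs: ['cc', 'cc']
Count: 2

2


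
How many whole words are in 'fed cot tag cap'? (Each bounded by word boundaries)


Word boundaries (\b) mark the start/end of each word.
Text: 'fed cot tag cap'
Splitting by whitespace:
  Word 1: 'fed'
  Word 2: 'cot'
  Word 3: 'tag'
  Word 4: 'cap'
Total whole words: 4

4


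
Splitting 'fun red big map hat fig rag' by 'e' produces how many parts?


Splitting by 'e' breaks the string at each occurrence of the separator.
Text: 'fun red big map hat fig rag'
Parts after split:
  Part 1: 'fun r'
  Part 2: 'd big map hat fig rag'
Total parts: 2

2


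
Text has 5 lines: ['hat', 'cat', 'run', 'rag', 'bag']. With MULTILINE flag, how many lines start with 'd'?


With MULTILINE flag, ^ matches the start of each line.
Lines: ['hat', 'cat', 'run', 'rag', 'bag']
Checking which lines start with 'd':
  Line 1: 'hat' -> no
  Line 2: 'cat' -> no
  Line 3: 'run' -> no
  Line 4: 'rag' -> no
  Line 5: 'bag' -> no
Matching lines: []
Count: 0

0


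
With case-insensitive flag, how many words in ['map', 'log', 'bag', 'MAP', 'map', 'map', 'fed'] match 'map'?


Case-insensitive matching: compare each word's lowercase form to 'map'.
  'map' -> lower='map' -> MATCH
  'log' -> lower='log' -> no
  'bag' -> lower='bag' -> no
  'MAP' -> lower='map' -> MATCH
  'map' -> lower='map' -> MATCH
  'map' -> lower='map' -> MATCH
  'fed' -> lower='fed' -> no
Matches: ['map', 'MAP', 'map', 'map']
Count: 4

4


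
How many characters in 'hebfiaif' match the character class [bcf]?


Character class [bcf] matches any of: {b, c, f}
Scanning string 'hebfiaif' character by character:
  pos 0: 'h' -> no
  pos 1: 'e' -> no
  pos 2: 'b' -> MATCH
  pos 3: 'f' -> MATCH
  pos 4: 'i' -> no
  pos 5: 'a' -> no
  pos 6: 'i' -> no
  pos 7: 'f' -> MATCH
Total matches: 3

3


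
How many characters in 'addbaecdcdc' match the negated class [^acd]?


Negated class [^acd] matches any char NOT in {a, c, d}
Scanning 'addbaecdcdc':
  pos 0: 'a' -> no (excluded)
  pos 1: 'd' -> no (excluded)
  pos 2: 'd' -> no (excluded)
  pos 3: 'b' -> MATCH
  pos 4: 'a' -> no (excluded)
  pos 5: 'e' -> MATCH
  pos 6: 'c' -> no (excluded)
  pos 7: 'd' -> no (excluded)
  pos 8: 'c' -> no (excluded)
  pos 9: 'd' -> no (excluded)
  pos 10: 'c' -> no (excluded)
Total matches: 2

2


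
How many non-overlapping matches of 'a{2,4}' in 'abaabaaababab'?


Pattern 'a{2,4}' matches between 2 and 4 consecutive a's (greedy).
String: 'abaabaaababab'
Finding runs of a's and applying greedy matching:
  Run at pos 0: 'a' (length 1)
  Run at pos 2: 'aa' (length 2)
  Run at pos 5: 'aaa' (length 3)
  Run at pos 9: 'a' (length 1)
  Run at pos 11: 'a' (length 1)
Matches: ['aa', 'aaa']
Count: 2

2


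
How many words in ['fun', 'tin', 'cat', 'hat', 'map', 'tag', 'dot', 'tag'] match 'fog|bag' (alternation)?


Alternation 'fog|bag' matches either 'fog' or 'bag'.
Checking each word:
  'fun' -> no
  'tin' -> no
  'cat' -> no
  'hat' -> no
  'map' -> no
  'tag' -> no
  'dot' -> no
  'tag' -> no
Matches: []
Count: 0

0


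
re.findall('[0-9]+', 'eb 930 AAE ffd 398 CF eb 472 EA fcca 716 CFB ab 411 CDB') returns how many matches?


Pattern '[0-9]+' finds one or more digits.
Text: 'eb 930 AAE ffd 398 CF eb 472 EA fcca 716 CFB ab 411 CDB'
Scanning for matches:
  Match 1: '930'
  Match 2: '398'
  Match 3: '472'
  Match 4: '716'
  Match 5: '411'
Total matches: 5

5


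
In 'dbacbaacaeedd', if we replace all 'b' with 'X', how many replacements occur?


re.sub('b', 'X', text) replaces every occurrence of 'b' with 'X'.
Text: 'dbacbaacaeedd'
Scanning for 'b':
  pos 1: 'b' -> replacement #1
  pos 4: 'b' -> replacement #2
Total replacements: 2

2


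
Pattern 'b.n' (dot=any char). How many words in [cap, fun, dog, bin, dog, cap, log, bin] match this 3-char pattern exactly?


Pattern 'b.n' means: starts with 'b', any single char, ends with 'n'.
Checking each word (must be exactly 3 chars):
  'cap' (len=3): no
  'fun' (len=3): no
  'dog' (len=3): no
  'bin' (len=3): MATCH
  'dog' (len=3): no
  'cap' (len=3): no
  'log' (len=3): no
  'bin' (len=3): MATCH
Matching words: ['bin', 'bin']
Total: 2

2


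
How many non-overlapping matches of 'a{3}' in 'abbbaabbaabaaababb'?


Pattern 'a{3}' matches exactly 3 consecutive a's (greedy, non-overlapping).
String: 'abbbaabbaabaaababb'
Scanning for runs of a's:
  Run at pos 0: 'a' (length 1) -> 0 match(es)
  Run at pos 4: 'aa' (length 2) -> 0 match(es)
  Run at pos 8: 'aa' (length 2) -> 0 match(es)
  Run at pos 11: 'aaa' (length 3) -> 1 match(es)
  Run at pos 15: 'a' (length 1) -> 0 match(es)
Matches found: ['aaa']
Total: 1

1


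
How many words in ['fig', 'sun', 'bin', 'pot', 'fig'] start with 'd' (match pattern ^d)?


Pattern ^d anchors to start of word. Check which words begin with 'd':
  'fig' -> no
  'sun' -> no
  'bin' -> no
  'pot' -> no
  'fig' -> no
Matching words: []
Count: 0

0


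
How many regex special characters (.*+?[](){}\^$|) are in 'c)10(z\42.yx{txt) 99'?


Regex special characters are: . * + ? [ ] ( ) { } \ ^ $ |
Scanning 'c)10(z\42.yx{txt) 99':
  pos 1: ')' -> SPECIAL
  pos 4: '(' -> SPECIAL
  pos 6: '\' -> SPECIAL
  pos 9: '.' -> SPECIAL
  pos 12: '{' -> SPECIAL
  pos 16: ')' -> SPECIAL
Special chars found: [')', '(', '\\', '.', '{', ')']
Total: 6

6


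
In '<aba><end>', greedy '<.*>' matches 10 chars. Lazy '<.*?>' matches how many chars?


Greedy '<.*>' tries to match as MUCH as possible.
Lazy '<.*?>' tries to match as LITTLE as possible.

String: '<aba><end>'
Greedy '<.*>' starts at first '<' and extends to the LAST '>': '<aba><end>' (10 chars)
Lazy '<.*?>' starts at first '<' and stops at the FIRST '>': '<aba>' (5 chars)

5


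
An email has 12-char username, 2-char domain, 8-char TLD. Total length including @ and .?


An email address has format: username@domain.tld
Username length: 12
'@' character: 1
Domain length: 2
'.' character: 1
TLD length: 8
Total = 12 + 1 + 2 + 1 + 8 = 24

24


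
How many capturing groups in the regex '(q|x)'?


To count capturing groups, count each '(' that starts a group.
Pattern: '(q|x)'
Walking through the pattern:
  Position 0: '(' -> group #1
Total capturing groups: 1

1


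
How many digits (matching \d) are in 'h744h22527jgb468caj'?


\d matches any digit 0-9.
Scanning 'h744h22527jgb468caj':
  pos 1: '7' -> DIGIT
  pos 2: '4' -> DIGIT
  pos 3: '4' -> DIGIT
  pos 5: '2' -> DIGIT
  pos 6: '2' -> DIGIT
  pos 7: '5' -> DIGIT
  pos 8: '2' -> DIGIT
  pos 9: '7' -> DIGIT
  pos 13: '4' -> DIGIT
  pos 14: '6' -> DIGIT
  pos 15: '8' -> DIGIT
Digits found: ['7', '4', '4', '2', '2', '5', '2', '7', '4', '6', '8']
Total: 11

11


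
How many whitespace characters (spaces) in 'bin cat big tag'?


\s matches whitespace characters (spaces, tabs, etc.).
Text: 'bin cat big tag'
This text has 4 words separated by spaces.
Number of spaces = number of words - 1 = 4 - 1 = 3

3


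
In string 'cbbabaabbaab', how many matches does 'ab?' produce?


Pattern 'ab?' matches 'a' optionally followed by 'b'.
String: 'cbbabaabbaab'
Scanning left to right for 'a' then checking next char:
  Match 1: 'ab' (a followed by b)
  Match 2: 'a' (a not followed by b)
  Match 3: 'ab' (a followed by b)
  Match 4: 'a' (a not followed by b)
  Match 5: 'ab' (a followed by b)
Total matches: 5

5


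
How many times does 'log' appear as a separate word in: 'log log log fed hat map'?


Scanning each word for exact match 'log':
  Word 1: 'log' -> MATCH
  Word 2: 'log' -> MATCH
  Word 3: 'log' -> MATCH
  Word 4: 'fed' -> no
  Word 5: 'hat' -> no
  Word 6: 'map' -> no
Total matches: 3

3


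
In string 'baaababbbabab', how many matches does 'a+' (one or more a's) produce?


Pattern 'a+' matches one or more consecutive a's.
String: 'baaababbbabab'
Scanning for runs of a:
  Match 1: 'aaa' (length 3)
  Match 2: 'a' (length 1)
  Match 3: 'a' (length 1)
  Match 4: 'a' (length 1)
Total matches: 4

4


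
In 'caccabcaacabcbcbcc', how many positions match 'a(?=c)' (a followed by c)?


Lookahead 'a(?=c)' matches 'a' only when followed by 'c'.
String: 'caccabcaacabcbcbcc'
Checking each position where char is 'a':
  pos 1: 'a' -> MATCH (next='c')
  pos 4: 'a' -> no (next='b')
  pos 7: 'a' -> no (next='a')
  pos 8: 'a' -> MATCH (next='c')
  pos 10: 'a' -> no (next='b')
Matching positions: [1, 8]
Count: 2

2


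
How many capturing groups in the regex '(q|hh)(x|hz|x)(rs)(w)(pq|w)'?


To count capturing groups, count each '(' that starts a group.
Pattern: '(q|hh)(x|hz|x)(rs)(w)(pq|w)'
Walking through the pattern:
  Position 0: '(' -> group #1
  Position 6: '(' -> group #2
  Position 14: '(' -> group #3
  Position 18: '(' -> group #4
  Position 21: '(' -> group #5
Total capturing groups: 5

5


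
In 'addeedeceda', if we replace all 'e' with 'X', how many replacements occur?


re.sub('e', 'X', text) replaces every occurrence of 'e' with 'X'.
Text: 'addeedeceda'
Scanning for 'e':
  pos 3: 'e' -> replacement #1
  pos 4: 'e' -> replacement #2
  pos 6: 'e' -> replacement #3
  pos 8: 'e' -> replacement #4
Total replacements: 4

4


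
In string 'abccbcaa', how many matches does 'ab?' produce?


Pattern 'ab?' matches 'a' optionally followed by 'b'.
String: 'abccbcaa'
Scanning left to right for 'a' then checking next char:
  Match 1: 'ab' (a followed by b)
  Match 2: 'a' (a not followed by b)
  Match 3: 'a' (a not followed by b)
Total matches: 3

3


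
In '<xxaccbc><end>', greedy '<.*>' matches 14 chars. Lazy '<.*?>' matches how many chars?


Greedy '<.*>' tries to match as MUCH as possible.
Lazy '<.*?>' tries to match as LITTLE as possible.

String: '<xxaccbc><end>'
Greedy '<.*>' starts at first '<' and extends to the LAST '>': '<xxaccbc><end>' (14 chars)
Lazy '<.*?>' starts at first '<' and stops at the FIRST '>': '<xxaccbc>' (9 chars)

9


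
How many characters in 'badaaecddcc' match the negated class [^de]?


Negated class [^de] matches any char NOT in {d, e}
Scanning 'badaaecddcc':
  pos 0: 'b' -> MATCH
  pos 1: 'a' -> MATCH
  pos 2: 'd' -> no (excluded)
  pos 3: 'a' -> MATCH
  pos 4: 'a' -> MATCH
  pos 5: 'e' -> no (excluded)
  pos 6: 'c' -> MATCH
  pos 7: 'd' -> no (excluded)
  pos 8: 'd' -> no (excluded)
  pos 9: 'c' -> MATCH
  pos 10: 'c' -> MATCH
Total matches: 7

7


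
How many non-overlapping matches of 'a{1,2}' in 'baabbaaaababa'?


Pattern 'a{1,2}' matches between 1 and 2 consecutive a's (greedy).
String: 'baabbaaaababa'
Finding runs of a's and applying greedy matching:
  Run at pos 1: 'aa' (length 2)
  Run at pos 5: 'aaaa' (length 4)
  Run at pos 10: 'a' (length 1)
  Run at pos 12: 'a' (length 1)
Matches: ['aa', 'aa', 'aa', 'a', 'a']
Count: 5

5


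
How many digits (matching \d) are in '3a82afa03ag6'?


\d matches any digit 0-9.
Scanning '3a82afa03ag6':
  pos 0: '3' -> DIGIT
  pos 2: '8' -> DIGIT
  pos 3: '2' -> DIGIT
  pos 7: '0' -> DIGIT
  pos 8: '3' -> DIGIT
  pos 11: '6' -> DIGIT
Digits found: ['3', '8', '2', '0', '3', '6']
Total: 6

6


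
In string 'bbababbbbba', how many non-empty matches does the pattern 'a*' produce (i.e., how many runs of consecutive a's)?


Pattern 'a*' matches zero or more a's. We want non-empty runs of consecutive a's.
String: 'bbababbbbba'
Walking through the string to find runs of a's:
  Run 1: positions 2-2 -> 'a'
  Run 2: positions 4-4 -> 'a'
  Run 3: positions 10-10 -> 'a'
Non-empty runs found: ['a', 'a', 'a']
Count: 3

3


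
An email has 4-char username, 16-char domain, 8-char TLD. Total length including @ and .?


An email address has format: username@domain.tld
Username length: 4
'@' character: 1
Domain length: 16
'.' character: 1
TLD length: 8
Total = 4 + 1 + 16 + 1 + 8 = 30

30


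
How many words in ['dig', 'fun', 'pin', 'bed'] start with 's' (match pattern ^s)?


Pattern ^s anchors to start of word. Check which words begin with 's':
  'dig' -> no
  'fun' -> no
  'pin' -> no
  'bed' -> no
Matching words: []
Count: 0

0


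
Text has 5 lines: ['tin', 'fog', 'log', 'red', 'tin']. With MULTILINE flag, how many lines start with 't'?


With MULTILINE flag, ^ matches the start of each line.
Lines: ['tin', 'fog', 'log', 'red', 'tin']
Checking which lines start with 't':
  Line 1: 'tin' -> MATCH
  Line 2: 'fog' -> no
  Line 3: 'log' -> no
  Line 4: 'red' -> no
  Line 5: 'tin' -> MATCH
Matching lines: ['tin', 'tin']
Count: 2

2


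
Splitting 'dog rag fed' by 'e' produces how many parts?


Splitting by 'e' breaks the string at each occurrence of the separator.
Text: 'dog rag fed'
Parts after split:
  Part 1: 'dog rag f'
  Part 2: 'd'
Total parts: 2

2


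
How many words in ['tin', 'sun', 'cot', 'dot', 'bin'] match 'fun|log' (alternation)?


Alternation 'fun|log' matches either 'fun' or 'log'.
Checking each word:
  'tin' -> no
  'sun' -> no
  'cot' -> no
  'dot' -> no
  'bin' -> no
Matches: []
Count: 0

0


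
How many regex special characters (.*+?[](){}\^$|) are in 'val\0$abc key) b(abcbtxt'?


Regex special characters are: . * + ? [ ] ( ) { } \ ^ $ |
Scanning 'val\0$abc key) b(abcbtxt':
  pos 3: '\' -> SPECIAL
  pos 5: '$' -> SPECIAL
  pos 13: ')' -> SPECIAL
  pos 16: '(' -> SPECIAL
Special chars found: ['\\', '$', ')', '(']
Total: 4

4


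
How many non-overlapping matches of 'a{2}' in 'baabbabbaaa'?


Pattern 'a{2}' matches exactly 2 consecutive a's (greedy, non-overlapping).
String: 'baabbabbaaa'
Scanning for runs of a's:
  Run at pos 1: 'aa' (length 2) -> 1 match(es)
  Run at pos 5: 'a' (length 1) -> 0 match(es)
  Run at pos 8: 'aaa' (length 3) -> 1 match(es)
Matches found: ['aa', 'aa']
Total: 2

2


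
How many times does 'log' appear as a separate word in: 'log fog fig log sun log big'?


Scanning each word for exact match 'log':
  Word 1: 'log' -> MATCH
  Word 2: 'fog' -> no
  Word 3: 'fig' -> no
  Word 4: 'log' -> MATCH
  Word 5: 'sun' -> no
  Word 6: 'log' -> MATCH
  Word 7: 'big' -> no
Total matches: 3

3
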